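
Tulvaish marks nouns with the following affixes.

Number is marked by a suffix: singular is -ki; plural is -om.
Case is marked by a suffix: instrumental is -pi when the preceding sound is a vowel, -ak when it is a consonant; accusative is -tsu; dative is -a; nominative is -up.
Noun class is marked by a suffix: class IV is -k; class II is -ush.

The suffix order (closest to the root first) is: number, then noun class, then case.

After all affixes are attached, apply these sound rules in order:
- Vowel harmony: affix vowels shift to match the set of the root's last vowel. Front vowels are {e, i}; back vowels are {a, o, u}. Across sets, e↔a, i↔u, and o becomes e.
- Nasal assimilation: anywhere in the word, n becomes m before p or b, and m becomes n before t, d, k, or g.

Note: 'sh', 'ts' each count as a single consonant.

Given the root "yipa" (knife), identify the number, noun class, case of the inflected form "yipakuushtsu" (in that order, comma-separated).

singular, class II, accusative

Segment: yipa-ki-ush-tsu.
number: -ki → singular.
noun class: -ush → class II.
case: -tsu → accusative.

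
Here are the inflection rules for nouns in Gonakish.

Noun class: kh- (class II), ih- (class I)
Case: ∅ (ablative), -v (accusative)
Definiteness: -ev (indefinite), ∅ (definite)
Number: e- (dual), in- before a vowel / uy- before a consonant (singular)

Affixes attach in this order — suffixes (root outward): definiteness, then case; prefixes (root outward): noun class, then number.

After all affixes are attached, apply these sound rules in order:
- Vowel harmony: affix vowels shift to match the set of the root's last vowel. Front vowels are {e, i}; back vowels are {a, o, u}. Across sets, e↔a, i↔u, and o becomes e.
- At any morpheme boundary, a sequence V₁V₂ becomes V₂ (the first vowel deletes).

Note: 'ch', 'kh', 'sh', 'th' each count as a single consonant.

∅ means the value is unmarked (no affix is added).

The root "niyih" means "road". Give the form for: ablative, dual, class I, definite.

definiteness = definite: zero marking, form stays niyih.
case = ablative: zero marking, form stays niyih.
Attach noun class class I ih- → ihniyih.
Attach number dual e- → eihniyih.
Vowel harmony: no change.
Apply vowel deletion: eihniyih → ihniyih.

ihniyih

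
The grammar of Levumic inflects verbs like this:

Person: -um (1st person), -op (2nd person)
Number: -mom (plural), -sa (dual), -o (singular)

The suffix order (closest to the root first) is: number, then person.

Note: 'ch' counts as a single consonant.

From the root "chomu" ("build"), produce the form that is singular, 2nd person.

chomuoop

Attach number singular -o → chomuo.
Attach person 2nd person -op → chomuoop.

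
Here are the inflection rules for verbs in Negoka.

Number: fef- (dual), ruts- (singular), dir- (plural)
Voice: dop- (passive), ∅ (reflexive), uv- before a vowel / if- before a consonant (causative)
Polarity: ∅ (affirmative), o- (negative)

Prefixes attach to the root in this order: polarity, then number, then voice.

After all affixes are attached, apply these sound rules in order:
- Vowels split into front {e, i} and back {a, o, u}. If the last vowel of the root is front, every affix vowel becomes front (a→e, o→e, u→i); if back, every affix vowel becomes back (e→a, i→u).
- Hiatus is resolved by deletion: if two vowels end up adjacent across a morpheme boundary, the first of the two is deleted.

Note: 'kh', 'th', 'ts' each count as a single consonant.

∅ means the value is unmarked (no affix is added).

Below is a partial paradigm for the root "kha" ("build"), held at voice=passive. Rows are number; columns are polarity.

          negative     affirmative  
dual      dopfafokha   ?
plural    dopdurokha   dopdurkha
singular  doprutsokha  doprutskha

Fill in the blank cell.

polarity = affirmative: zero marking, form stays kha.
Attach number dual fef- → fefkha.
Attach voice passive dop- → dopfefkha.
Apply vowel harmony: dopfefkha → dopfafkha.
Vowel deletion: no change.

dopfafkha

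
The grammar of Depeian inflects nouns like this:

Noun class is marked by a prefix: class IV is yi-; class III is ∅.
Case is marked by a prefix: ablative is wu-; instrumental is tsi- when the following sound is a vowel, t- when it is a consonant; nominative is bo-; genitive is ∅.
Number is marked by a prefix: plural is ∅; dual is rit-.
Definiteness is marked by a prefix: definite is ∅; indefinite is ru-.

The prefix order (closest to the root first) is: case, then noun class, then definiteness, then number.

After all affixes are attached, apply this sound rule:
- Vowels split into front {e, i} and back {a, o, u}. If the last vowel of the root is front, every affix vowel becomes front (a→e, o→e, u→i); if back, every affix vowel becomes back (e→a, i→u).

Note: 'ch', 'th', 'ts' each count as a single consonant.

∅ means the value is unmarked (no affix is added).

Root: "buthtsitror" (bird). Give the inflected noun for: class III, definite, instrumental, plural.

tbuthtsitror

Attach case instrumental t- (before consonant 'b') → tbuthtsitror.
noun class = class III: zero marking, form stays tbuthtsitror.
definiteness = definite: zero marking, form stays tbuthtsitror.
number = plural: zero marking, form stays tbuthtsitror.
Vowel harmony: no change.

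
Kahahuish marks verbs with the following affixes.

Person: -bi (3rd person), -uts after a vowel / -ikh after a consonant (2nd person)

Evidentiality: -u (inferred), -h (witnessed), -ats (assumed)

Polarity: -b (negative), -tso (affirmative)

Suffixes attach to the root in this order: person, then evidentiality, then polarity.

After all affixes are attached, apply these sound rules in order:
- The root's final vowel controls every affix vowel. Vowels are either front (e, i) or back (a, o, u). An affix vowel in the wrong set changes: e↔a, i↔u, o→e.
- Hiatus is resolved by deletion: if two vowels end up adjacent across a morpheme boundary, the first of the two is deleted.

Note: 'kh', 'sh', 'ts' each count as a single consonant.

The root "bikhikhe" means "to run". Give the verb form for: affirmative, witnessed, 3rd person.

Attach person 3rd person -bi → bikhikhebi.
Attach evidentiality witnessed -h → bikhikhebih.
Attach polarity affirmative -tso → bikhikhebihtso.
Apply vowel harmony: bikhikhebihtso → bikhikhebihtse.
Vowel deletion: no change.

bikhikhebihtse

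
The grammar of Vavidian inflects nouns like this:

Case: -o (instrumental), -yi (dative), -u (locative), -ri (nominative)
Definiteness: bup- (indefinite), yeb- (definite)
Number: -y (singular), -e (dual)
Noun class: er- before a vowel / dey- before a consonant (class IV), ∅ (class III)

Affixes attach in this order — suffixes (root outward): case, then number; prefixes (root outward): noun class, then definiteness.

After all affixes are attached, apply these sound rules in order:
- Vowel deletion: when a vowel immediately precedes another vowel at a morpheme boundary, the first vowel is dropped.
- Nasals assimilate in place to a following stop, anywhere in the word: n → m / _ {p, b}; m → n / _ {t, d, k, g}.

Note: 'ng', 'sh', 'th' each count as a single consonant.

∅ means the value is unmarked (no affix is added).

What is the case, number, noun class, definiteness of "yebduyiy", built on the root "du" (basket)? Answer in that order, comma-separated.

dative, singular, class III, definite

Segment: yeb-du-yi-y.
case: -yi → dative.
number: -y → singular.
noun class: ∅ → class III.
definiteness: yeb- → definite.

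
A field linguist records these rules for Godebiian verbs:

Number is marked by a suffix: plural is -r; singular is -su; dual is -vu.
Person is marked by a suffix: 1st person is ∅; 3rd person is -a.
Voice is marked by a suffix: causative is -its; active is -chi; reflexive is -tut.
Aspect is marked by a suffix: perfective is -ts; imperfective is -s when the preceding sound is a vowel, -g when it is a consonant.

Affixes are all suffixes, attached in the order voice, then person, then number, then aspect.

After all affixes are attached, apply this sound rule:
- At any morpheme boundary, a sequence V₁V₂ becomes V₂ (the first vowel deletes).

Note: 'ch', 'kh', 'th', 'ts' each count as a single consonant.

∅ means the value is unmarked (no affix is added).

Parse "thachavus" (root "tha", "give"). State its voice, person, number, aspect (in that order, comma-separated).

Segment: tha-chi-a-vu-s.
voice: -chi → active.
person: -a → 3rd person.
number: -vu → dual.
aspect: -s/g → imperfective.

active, 3rd person, dual, imperfective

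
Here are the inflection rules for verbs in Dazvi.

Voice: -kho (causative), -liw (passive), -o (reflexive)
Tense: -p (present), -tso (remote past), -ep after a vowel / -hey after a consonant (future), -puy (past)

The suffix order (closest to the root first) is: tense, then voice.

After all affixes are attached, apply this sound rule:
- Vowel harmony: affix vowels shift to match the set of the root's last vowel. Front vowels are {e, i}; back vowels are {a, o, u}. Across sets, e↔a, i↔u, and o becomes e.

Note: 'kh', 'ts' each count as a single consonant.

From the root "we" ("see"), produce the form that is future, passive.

Attach tense future -ep (after vowel 'e') → weep.
Attach voice passive -liw → weepliw.
Vowel harmony: no change.

weepliw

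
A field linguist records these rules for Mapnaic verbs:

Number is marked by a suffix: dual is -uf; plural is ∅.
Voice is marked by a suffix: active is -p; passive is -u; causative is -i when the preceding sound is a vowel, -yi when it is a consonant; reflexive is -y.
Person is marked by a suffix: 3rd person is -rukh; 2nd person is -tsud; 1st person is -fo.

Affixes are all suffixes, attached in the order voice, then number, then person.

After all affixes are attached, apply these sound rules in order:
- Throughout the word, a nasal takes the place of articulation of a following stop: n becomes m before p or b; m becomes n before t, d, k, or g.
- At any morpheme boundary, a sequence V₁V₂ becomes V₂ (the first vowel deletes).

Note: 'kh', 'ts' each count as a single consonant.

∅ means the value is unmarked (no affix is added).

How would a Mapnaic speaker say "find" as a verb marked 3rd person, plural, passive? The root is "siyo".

Attach voice passive -u → siyou.
number = plural: zero marking, form stays siyou.
Attach person 3rd person -rukh → siyourukh.
Nasal assimilation: no change.
Apply vowel deletion: siyourukh → siyurukh.

siyurukh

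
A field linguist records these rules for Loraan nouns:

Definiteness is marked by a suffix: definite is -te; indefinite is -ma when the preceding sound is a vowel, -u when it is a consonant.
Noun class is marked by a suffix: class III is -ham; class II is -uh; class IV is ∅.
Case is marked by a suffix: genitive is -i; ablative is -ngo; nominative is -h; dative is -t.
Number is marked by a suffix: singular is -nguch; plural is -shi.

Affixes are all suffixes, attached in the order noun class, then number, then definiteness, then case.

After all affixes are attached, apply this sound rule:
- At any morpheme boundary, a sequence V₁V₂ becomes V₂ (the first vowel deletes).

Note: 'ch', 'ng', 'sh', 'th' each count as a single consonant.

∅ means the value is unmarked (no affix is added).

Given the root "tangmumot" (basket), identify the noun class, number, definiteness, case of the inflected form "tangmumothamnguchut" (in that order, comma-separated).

Segment: tangmumot-ham-nguch-u-t.
noun class: -ham → class III.
number: -nguch → singular.
definiteness: -ma/u → indefinite.
case: -t → dative.

class III, singular, indefinite, dative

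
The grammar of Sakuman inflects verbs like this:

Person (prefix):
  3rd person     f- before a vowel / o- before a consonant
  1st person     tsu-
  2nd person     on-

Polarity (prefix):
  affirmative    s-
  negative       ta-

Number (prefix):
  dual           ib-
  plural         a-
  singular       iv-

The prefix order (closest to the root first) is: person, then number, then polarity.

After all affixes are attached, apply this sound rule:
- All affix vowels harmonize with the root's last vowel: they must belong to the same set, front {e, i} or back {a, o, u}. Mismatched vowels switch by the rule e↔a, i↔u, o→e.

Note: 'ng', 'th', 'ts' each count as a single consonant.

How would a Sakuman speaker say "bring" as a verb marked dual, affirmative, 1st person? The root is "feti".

Attach person 1st person tsu- → tsufeti.
Attach number dual ib- → ibtsufeti.
Attach polarity affirmative s- → sibtsufeti.
Apply vowel harmony: sibtsufeti → sibtsifeti.

sibtsifeti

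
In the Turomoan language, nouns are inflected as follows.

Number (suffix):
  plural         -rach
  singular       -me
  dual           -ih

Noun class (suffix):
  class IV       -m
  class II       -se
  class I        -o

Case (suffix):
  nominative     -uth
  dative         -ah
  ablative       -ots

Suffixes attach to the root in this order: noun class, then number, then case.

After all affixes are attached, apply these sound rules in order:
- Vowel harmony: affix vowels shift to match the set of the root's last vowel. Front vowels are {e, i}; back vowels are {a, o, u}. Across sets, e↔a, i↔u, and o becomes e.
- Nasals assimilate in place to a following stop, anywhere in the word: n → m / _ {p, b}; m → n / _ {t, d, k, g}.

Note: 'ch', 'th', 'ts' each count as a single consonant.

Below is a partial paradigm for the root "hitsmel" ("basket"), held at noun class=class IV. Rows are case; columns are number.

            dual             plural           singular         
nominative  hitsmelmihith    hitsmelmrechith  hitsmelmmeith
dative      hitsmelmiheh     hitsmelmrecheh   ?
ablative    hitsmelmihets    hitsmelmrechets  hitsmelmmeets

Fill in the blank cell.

hitsmelmmeeh

Attach noun class class IV -m → hitsmelm.
Attach number singular -me → hitsmelmme.
Attach case dative -ah → hitsmelmmeah.
Apply vowel harmony: hitsmelmmeah → hitsmelmmeeh.
Nasal assimilation: no change.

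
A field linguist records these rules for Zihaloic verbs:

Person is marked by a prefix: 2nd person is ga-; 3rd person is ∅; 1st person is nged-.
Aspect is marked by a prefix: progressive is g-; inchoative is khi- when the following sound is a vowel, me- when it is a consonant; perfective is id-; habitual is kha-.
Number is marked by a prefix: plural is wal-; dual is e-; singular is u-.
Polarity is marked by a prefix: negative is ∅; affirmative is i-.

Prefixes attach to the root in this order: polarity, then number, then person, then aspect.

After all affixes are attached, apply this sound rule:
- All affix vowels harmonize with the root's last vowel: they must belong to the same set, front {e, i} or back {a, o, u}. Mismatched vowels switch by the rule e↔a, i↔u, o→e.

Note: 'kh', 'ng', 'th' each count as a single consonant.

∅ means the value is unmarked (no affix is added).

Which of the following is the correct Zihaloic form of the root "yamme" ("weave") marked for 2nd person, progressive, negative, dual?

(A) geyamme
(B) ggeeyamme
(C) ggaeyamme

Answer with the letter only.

B

polarity = negative: zero marking, form stays yamme.
Attach number dual e- → eyamme.
Attach person 2nd person ga- → gaeyamme.
Attach aspect progressive g- → ggaeyamme.
Apply vowel harmony: ggaeyamme → ggeeyamme.
So the correct form is ggeeyamme, option (B).
(C) ggaeyamme is wrong: it fails to apply the sound rule(s).
(A) geyamme is wrong: it uses 3rd person instead of 2nd person for person.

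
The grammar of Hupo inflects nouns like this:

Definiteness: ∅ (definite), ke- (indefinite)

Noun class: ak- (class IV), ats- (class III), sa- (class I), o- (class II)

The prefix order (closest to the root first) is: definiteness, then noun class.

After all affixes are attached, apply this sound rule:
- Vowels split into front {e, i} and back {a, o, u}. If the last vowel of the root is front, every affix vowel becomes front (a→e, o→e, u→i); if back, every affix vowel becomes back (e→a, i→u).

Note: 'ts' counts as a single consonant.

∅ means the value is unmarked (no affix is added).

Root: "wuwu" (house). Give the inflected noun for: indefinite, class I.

Attach definiteness indefinite ke- → kewuwu.
Attach noun class class I sa- → sakewuwu.
Apply vowel harmony: sakewuwu → sakawuwu.

sakawuwu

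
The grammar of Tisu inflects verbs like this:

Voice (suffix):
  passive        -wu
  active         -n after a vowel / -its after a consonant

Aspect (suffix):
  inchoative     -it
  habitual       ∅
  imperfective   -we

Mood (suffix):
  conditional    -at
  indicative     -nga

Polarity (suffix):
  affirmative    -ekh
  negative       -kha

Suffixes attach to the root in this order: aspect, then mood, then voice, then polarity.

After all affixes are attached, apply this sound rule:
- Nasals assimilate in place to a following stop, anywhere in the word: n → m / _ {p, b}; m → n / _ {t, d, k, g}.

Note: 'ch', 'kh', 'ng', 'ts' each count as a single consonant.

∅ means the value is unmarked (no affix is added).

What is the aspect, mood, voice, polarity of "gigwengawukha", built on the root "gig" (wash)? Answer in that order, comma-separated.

imperfective, indicative, passive, negative

Segment: gig-we-nga-wu-kha.
aspect: -we → imperfective.
mood: -nga → indicative.
voice: -wu → passive.
polarity: -kha → negative.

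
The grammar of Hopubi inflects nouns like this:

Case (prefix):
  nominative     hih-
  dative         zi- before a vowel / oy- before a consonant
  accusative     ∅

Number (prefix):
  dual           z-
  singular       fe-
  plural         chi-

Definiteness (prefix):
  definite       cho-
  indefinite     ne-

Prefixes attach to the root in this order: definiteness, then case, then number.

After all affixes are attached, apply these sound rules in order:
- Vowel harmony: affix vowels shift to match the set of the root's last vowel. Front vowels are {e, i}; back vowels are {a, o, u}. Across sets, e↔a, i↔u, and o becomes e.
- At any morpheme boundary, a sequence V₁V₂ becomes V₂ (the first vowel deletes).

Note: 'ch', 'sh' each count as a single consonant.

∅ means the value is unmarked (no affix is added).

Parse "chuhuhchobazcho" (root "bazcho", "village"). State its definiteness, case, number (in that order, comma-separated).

definite, nominative, plural

Segment: chi-hih-cho-bazcho.
definiteness: cho- → definite.
case: hih- → nominative.
number: chi- → plural.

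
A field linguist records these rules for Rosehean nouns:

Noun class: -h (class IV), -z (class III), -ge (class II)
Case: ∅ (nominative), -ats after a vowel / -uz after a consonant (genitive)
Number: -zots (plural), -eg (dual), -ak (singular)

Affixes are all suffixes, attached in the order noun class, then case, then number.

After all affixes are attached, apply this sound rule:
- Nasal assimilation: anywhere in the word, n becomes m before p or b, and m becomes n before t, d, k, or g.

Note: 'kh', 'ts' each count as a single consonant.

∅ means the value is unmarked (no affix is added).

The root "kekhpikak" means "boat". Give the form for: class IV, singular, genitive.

Attach noun class class IV -h → kekhpikakh.
Attach case genitive -uz (after consonant 'h') → kekhpikakhuz.
Attach number singular -ak → kekhpikakhuzak.
Nasal assimilation: no change.

kekhpikakhuzak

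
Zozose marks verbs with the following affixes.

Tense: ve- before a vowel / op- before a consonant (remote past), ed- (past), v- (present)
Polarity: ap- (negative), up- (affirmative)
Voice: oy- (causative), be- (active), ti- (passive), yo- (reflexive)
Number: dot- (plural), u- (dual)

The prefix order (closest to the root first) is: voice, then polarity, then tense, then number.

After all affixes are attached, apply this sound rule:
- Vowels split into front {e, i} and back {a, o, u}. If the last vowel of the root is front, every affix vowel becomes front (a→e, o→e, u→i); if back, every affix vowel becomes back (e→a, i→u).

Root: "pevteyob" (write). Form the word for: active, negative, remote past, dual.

uvaapbapevteyob

Attach voice active be- → bepevteyob.
Attach polarity negative ap- → apbepevteyob.
Attach tense remote past ve- (before vowel 'a') → veapbepevteyob.
Attach number dual u- → uveapbepevteyob.
Apply vowel harmony: uveapbepevteyob → uvaapbapevteyob.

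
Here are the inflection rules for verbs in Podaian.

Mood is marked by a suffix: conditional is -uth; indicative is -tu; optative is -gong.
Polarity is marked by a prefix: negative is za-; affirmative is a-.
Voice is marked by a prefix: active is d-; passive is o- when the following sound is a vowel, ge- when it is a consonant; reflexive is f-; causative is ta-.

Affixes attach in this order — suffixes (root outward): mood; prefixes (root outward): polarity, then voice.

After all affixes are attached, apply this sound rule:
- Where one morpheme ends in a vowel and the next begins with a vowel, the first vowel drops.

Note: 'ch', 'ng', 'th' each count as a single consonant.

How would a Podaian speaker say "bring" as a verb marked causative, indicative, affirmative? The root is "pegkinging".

Attach polarity affirmative a- → apegkinging.
Attach voice causative ta- → taapegkinging.
Attach mood indicative -tu → taapegkingingtu.
Apply vowel deletion: taapegkingingtu → tapegkingingtu.

tapegkingingtu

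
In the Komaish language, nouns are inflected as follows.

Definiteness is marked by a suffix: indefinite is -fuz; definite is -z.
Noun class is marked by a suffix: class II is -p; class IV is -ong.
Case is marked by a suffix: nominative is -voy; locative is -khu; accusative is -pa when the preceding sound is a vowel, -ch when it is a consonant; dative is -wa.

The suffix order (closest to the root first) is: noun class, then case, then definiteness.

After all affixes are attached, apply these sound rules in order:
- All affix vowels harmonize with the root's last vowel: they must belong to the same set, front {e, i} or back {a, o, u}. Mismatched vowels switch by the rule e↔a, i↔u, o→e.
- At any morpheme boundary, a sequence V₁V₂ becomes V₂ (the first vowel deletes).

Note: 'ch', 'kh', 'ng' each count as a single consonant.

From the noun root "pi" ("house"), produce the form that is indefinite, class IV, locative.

Attach noun class class IV -ong → piong.
Attach case locative -khu → piongkhu.
Attach definiteness indefinite -fuz → piongkhufuz.
Apply vowel harmony: piongkhufuz → piengkhifiz.
Apply vowel deletion: piengkhifiz → pengkhifiz.

pengkhifiz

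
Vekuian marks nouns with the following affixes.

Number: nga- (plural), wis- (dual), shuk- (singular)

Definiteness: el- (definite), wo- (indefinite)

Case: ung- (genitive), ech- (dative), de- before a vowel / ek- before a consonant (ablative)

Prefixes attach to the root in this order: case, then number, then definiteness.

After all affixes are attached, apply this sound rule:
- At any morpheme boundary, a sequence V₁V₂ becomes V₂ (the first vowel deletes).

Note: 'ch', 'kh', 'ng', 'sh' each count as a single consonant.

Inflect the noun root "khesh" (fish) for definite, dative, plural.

Attach case dative ech- → echkhesh.
Attach number plural nga- → ngaechkhesh.
Attach definiteness definite el- → elngaechkhesh.
Apply vowel deletion: elngaechkhesh → elngechkhesh.

elngechkhesh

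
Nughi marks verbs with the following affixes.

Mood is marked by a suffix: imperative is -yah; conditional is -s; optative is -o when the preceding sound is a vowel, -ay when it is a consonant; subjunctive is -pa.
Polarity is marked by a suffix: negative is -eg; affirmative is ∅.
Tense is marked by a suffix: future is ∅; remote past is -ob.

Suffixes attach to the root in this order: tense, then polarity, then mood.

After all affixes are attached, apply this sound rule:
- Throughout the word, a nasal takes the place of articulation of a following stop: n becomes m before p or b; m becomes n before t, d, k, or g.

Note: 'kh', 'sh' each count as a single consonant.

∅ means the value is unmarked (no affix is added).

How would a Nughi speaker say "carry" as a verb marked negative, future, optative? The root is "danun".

tense = future: zero marking, form stays danun.
Attach polarity negative -eg → danuneg.
Attach mood optative -ay (after consonant 'g') → danunegay.
Nasal assimilation: no change.

danunegay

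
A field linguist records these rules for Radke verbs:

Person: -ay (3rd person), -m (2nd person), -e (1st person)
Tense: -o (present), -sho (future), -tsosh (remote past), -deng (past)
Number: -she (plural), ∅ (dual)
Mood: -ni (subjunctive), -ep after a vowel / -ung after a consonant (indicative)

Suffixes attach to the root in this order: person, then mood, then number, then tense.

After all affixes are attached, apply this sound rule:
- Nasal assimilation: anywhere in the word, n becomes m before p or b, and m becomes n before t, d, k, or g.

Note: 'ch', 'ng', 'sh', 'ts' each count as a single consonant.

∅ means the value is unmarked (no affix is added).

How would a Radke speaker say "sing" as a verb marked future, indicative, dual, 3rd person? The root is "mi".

miayungsho

Attach person 3rd person -ay → miay.
Attach mood indicative -ung (after consonant 'y') → miayung.
number = dual: zero marking, form stays miayung.
Attach tense future -sho → miayungsho.
Nasal assimilation: no change.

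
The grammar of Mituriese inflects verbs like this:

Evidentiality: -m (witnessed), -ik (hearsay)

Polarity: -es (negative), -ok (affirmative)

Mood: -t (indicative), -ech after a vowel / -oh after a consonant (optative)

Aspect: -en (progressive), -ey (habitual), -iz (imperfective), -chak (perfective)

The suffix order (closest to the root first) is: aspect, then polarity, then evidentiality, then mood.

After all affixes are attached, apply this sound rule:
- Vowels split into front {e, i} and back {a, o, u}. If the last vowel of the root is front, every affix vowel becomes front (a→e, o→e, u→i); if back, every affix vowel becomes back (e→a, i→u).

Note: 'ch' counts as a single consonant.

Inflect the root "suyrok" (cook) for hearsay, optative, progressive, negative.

suyrokanasukoh

Attach aspect progressive -en → suyroken.
Attach polarity negative -es → suyrokenes.
Attach evidentiality hearsay -ik → suyrokenesik.
Attach mood optative -oh (after consonant 'k') → suyrokenesikoh.
Apply vowel harmony: suyrokenesikoh → suyrokanasukoh.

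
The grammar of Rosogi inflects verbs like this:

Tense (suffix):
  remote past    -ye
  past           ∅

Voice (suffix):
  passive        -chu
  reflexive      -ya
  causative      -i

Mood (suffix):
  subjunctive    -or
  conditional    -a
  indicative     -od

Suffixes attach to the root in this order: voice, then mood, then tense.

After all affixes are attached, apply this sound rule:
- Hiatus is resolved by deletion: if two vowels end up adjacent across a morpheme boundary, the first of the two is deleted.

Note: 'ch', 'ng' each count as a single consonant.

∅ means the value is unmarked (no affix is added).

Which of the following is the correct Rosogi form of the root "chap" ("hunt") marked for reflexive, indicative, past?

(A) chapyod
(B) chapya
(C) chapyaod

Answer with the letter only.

A

Attach voice reflexive -ya → chapya.
Attach mood indicative -od → chapyaod.
tense = past: zero marking, form stays chapyaod.
Apply vowel deletion: chapyaod → chapyod.
So the correct form is chapyod, option (A).
(B) chapya is wrong: it uses conditional instead of indicative for mood.
(C) chapyaod is wrong: it fails to apply the sound rule(s).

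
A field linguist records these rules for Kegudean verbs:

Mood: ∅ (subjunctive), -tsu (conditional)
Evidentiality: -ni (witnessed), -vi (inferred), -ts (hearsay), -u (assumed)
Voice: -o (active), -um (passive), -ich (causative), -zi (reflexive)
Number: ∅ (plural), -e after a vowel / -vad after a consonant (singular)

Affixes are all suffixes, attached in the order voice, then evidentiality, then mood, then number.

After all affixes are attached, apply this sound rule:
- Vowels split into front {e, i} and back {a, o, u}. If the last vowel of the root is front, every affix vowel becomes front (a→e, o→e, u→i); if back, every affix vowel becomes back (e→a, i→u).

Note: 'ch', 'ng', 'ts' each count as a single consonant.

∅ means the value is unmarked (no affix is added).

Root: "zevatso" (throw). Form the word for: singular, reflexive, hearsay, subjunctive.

Attach voice reflexive -zi → zevatsozi.
Attach evidentiality hearsay -ts → zevatsozits.
mood = subjunctive: zero marking, form stays zevatsozits.
Attach number singular -vad (after consonant 'ts') → zevatsozitsvad.
Apply vowel harmony: zevatsozitsvad → zevatsozutsvad.

zevatsozutsvad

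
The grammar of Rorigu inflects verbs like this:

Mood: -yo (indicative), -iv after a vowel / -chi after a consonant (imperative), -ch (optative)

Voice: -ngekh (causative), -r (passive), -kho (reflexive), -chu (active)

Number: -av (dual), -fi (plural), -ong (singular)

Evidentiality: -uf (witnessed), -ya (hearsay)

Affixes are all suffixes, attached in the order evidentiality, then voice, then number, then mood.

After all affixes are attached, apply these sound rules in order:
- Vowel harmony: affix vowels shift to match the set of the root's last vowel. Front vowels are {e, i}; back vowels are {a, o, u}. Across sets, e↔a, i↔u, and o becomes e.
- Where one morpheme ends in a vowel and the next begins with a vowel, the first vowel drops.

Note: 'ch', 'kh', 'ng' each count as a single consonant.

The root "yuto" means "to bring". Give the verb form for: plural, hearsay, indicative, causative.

yutoyangakhfuyo

Attach evidentiality hearsay -ya → yutoya.
Attach voice causative -ngekh → yutoyangekh.
Attach number plural -fi → yutoyangekhfi.
Attach mood indicative -yo → yutoyangekhfiyo.
Apply vowel harmony: yutoyangekhfiyo → yutoyangakhfuyo.
Vowel deletion: no change.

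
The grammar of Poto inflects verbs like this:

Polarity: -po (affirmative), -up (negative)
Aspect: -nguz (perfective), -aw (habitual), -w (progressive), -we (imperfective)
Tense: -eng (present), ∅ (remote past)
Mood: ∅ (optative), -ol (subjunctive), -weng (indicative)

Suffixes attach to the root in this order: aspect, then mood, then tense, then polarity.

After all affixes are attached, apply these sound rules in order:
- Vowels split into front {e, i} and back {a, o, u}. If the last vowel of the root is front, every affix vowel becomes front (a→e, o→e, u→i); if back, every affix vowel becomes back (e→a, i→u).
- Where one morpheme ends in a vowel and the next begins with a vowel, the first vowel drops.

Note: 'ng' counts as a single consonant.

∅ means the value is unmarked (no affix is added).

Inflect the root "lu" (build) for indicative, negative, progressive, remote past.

luwwangup

Attach aspect progressive -w → luw.
Attach mood indicative -weng → luwweng.
tense = remote past: zero marking, form stays luwweng.
Attach polarity negative -up → luwwengup.
Apply vowel harmony: luwwengup → luwwangup.
Vowel deletion: no change.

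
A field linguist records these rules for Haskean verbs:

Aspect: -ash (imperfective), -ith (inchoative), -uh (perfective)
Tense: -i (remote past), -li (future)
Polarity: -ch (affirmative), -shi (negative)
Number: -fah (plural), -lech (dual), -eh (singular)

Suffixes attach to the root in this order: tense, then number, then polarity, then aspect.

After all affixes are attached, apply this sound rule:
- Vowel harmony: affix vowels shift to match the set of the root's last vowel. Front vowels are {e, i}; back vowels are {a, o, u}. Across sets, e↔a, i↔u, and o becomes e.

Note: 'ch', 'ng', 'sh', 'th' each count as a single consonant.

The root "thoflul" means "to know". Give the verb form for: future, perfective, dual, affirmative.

thoflullulachchuh

Attach tense future -li → thoflulli.
Attach number dual -lech → thoflullilech.
Attach polarity affirmative -ch → thoflullilechch.
Attach aspect perfective -uh → thoflullilechchuh.
Apply vowel harmony: thoflullilechchuh → thoflullulachchuh.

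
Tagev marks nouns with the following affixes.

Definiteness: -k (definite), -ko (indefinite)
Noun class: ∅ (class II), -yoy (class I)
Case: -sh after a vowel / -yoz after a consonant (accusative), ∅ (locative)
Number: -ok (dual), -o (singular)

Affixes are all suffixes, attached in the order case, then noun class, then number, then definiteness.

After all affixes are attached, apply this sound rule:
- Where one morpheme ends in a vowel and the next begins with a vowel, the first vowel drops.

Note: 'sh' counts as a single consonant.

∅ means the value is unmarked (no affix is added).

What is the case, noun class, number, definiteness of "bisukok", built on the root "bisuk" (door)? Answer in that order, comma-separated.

Segment: bisuk-o-k.
case: ∅ → locative.
noun class: ∅ → class II.
number: -o → singular.
definiteness: -k → definite.

locative, class II, singular, definite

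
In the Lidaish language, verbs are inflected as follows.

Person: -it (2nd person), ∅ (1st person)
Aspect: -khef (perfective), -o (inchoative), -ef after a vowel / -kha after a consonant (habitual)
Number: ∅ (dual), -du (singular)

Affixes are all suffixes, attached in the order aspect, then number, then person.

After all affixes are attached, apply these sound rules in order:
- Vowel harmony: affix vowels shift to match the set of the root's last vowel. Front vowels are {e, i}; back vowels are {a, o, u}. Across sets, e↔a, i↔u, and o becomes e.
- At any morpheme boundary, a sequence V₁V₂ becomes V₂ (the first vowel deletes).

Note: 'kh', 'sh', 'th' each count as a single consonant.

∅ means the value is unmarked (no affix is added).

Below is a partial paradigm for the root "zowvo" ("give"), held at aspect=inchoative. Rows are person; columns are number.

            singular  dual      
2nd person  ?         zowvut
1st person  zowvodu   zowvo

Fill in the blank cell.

zowvodut

Attach aspect inchoative -o → zowvoo.
Attach number singular -du → zowvoodu.
Attach person 2nd person -it → zowvooduit.
Apply vowel harmony: zowvooduit → zowvooduut.
Apply vowel deletion: zowvooduut → zowvodut.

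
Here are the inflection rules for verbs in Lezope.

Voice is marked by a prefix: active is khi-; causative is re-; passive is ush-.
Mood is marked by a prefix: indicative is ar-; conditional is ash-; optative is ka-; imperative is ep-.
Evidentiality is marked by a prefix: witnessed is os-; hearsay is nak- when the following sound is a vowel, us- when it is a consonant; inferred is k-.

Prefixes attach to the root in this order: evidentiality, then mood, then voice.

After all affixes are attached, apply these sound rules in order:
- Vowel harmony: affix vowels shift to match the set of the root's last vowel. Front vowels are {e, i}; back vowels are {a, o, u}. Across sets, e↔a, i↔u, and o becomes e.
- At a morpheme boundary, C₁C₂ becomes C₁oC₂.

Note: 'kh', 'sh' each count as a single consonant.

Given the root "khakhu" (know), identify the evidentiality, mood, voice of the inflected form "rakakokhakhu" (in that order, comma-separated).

inferred, optative, causative

Segment: re-ka-k-khakhu.
evidentiality: k- → inferred.
mood: ka- → optative.
voice: re- → causative.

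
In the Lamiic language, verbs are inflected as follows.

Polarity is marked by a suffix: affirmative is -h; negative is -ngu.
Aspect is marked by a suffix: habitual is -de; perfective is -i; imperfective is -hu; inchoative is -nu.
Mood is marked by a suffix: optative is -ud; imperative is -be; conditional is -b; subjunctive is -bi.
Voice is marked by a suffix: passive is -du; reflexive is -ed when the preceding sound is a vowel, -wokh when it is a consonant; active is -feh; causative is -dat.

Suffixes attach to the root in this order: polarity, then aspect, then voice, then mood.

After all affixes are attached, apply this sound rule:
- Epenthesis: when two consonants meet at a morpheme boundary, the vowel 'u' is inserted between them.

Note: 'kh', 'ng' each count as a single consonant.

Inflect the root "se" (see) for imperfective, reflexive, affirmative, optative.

sehuhuedud

Attach polarity affirmative -h → seh.
Attach aspect imperfective -hu → sehhu.
Attach voice reflexive -ed (after vowel 'u') → sehhued.
Attach mood optative -ud → sehhuedud.
Apply epenthesis: sehhuedud → sehuhuedud.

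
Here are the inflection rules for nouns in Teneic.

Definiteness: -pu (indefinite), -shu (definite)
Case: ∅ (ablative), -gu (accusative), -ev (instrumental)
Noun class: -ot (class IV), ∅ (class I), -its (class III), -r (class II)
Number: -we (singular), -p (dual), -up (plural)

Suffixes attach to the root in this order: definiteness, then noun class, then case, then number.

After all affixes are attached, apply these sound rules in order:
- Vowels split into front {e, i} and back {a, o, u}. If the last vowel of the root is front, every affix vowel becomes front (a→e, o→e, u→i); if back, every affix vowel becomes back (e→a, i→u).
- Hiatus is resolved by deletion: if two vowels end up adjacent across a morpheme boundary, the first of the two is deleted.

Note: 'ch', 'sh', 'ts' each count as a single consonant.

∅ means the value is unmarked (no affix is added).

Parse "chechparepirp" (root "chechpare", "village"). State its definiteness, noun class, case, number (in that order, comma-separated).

Segment: chechpare-pu-r-p.
definiteness: -pu → indefinite.
noun class: -r → class II.
case: ∅ → ablative.
number: -p → dual.

indefinite, class II, ablative, dual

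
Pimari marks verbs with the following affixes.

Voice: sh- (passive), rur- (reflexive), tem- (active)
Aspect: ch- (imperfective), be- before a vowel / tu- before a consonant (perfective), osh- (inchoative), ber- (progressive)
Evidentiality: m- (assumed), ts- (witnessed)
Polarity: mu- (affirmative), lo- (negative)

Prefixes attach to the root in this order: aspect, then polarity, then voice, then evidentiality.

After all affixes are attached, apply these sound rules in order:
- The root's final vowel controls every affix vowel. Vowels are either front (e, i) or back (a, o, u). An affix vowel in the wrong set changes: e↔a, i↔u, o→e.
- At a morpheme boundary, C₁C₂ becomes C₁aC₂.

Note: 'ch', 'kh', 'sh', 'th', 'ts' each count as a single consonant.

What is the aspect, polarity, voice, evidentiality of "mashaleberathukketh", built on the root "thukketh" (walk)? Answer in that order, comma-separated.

progressive, negative, passive, assumed

Segment: m-sh-lo-ber-thukketh.
aspect: ber- → progressive.
polarity: lo- → negative.
voice: sh- → passive.
evidentiality: m- → assumed.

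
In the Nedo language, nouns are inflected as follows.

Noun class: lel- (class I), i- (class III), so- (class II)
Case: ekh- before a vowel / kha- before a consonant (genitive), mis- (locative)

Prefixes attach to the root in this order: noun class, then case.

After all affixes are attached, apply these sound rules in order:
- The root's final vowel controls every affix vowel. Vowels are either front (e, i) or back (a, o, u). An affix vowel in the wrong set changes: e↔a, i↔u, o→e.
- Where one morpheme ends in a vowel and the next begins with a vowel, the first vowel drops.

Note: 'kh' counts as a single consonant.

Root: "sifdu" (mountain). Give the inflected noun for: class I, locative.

muslalsifdu

Attach noun class class I lel- → lelsifdu.
Attach case locative mis- → mislelsifdu.
Apply vowel harmony: mislelsifdu → muslalsifdu.
Vowel deletion: no change.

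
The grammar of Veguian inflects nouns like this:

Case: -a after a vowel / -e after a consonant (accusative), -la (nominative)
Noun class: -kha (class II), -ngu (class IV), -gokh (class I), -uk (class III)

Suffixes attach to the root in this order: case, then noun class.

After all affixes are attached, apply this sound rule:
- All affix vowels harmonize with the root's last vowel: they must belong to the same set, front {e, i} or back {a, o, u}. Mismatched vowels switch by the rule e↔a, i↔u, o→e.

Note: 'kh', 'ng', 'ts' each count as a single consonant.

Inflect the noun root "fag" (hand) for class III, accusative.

fagauk

Attach case accusative -e (after consonant 'g') → fage.
Attach noun class class III -uk → fageuk.
Apply vowel harmony: fageuk → fagauk.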